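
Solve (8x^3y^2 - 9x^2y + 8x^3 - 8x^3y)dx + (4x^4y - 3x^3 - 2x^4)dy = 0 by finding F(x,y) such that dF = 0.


Check exactness: ∂M/∂y = 16x^3y - 9x^2 - 8x^3 and ∂N/∂x = 16x^3y - 9x^2 - 8x^3; equal, so the equation is exact.
Integrate M with respect to x (treating y as constant): ∫M dx = 2x^4y^2 - 3x^3y + 2x^4 - 2x^4y + h(y).
Differentiate w.r.t. y and set equal to N: all terms match, so h'(y) = 0 and h is a constant absorbed into C.
General solution: 2x^4y^2 - 3x^3y + 2x^4 - 2x^4y = C.


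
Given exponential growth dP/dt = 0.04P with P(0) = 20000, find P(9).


The ODE dP/dt = 0.04P has solution P(t) = P(0)e^(0.04t).
Substitute P(0) = 20000 and t = 9: P(9) = 20000 e^(0.36) ≈ 28667.


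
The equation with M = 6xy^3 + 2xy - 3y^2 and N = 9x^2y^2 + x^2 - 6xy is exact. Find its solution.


Check exactness: ∂M/∂y = 18xy^2 + 2x - 6y and ∂N/∂x = 18xy^2 + 2x - 6y; equal, so the equation is exact.
Integrate M with respect to x (treating y as constant): ∫M dx = 3x^2y^3 + x^2y - 3xy^2 + h(y).
Differentiate w.r.t. y and set equal to N: all terms match, so h'(y) = 0 and h is a constant absorbed into C.
General solution: 3x^2y^3 + x^2y - 3xy^2 = C.


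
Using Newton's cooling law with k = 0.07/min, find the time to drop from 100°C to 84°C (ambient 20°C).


From T(t) = T_a + (T₀ - T_a)e^(-kt), set T(t) = 84:
(84 - 20) / (100 - 20) = e^(-0.07t), so t = -ln(0.800)/0.07 ≈ 3.2 minutes.


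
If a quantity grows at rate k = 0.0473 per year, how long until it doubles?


Exponential growth: P(t) = P₀ e^(0.0473t). Set P(t)/P₀ = 2: e^(0.0473t) = 2.
Solve: t = ln(2)/0.0473 ≈ 14.65 years.


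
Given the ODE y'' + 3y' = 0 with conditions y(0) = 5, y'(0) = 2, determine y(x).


Characteristic roots of r² + 3r = 0 are 0, -3.
General solution y = c₁ + c₂ e^(-3x).
Apply y(0) = 5: c₁ + c₂ = 5. Apply y'(0) = 2: 0 c₁ - 3 c₂ = 2.
Solve: c₁ = 17/3, c₂ = -2/3.
Particular solution: y = 17/3 - (2/3)e^(-3x).


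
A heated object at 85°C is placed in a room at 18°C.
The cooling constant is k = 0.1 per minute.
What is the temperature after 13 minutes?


Newton's law: dT/dt = -k(T - T_a) has solution T(t) = T_a + (T₀ - T_a)e^(-kt).
Plug in T_a = 18, T₀ = 85, k = 0.1, t = 13: T(13) = 18 + (67)e^(-1.30) ≈ 36.3°C.


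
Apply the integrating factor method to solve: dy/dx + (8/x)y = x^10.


P(x) = 8/x ⇒ μ = x^8.
(x^8 y)' = x^8·x^10 = x^18.
Integrate: x^8 y = x^19/(19) + C.
Solve for y: y = (1/19)x^11 + C/x^8.


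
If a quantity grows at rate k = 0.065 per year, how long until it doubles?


Exponential growth: P(t) = P₀ e^(0.065t). Set P(t)/P₀ = 2: e^(0.065t) = 2.
Solve: t = ln(2)/0.065 ≈ 10.66 years.


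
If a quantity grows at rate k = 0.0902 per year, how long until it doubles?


Exponential growth: P(t) = P₀ e^(0.0902t). Set P(t)/P₀ = 2: e^(0.0902t) = 2.
Solve: t = ln(2)/0.0902 ≈ 7.68 years.


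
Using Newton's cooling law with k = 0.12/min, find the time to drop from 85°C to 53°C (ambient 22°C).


From T(t) = T_a + (T₀ - T_a)e^(-kt), set T(t) = 53:
(53 - 22) / (85 - 22) = e^(-0.12t), so t = -ln(0.492)/0.12 ≈ 5.9 minutes.


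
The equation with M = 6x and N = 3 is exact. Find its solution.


Check exactness: ∂M/∂y = 0 and ∂N/∂x = 0; equal, so the equation is exact.
Integrate M with respect to x (treating y as constant): ∫M dx = 3x^2 + h(y).
Differentiate w.r.t. y and set equal to N: the x-dependent terms already match, leaving h'(y) = 3. Integrate: h(y) = 3y.
So F(x,y) = 3x^2 + 3y.
General solution: 3x^2 + 3y = C.


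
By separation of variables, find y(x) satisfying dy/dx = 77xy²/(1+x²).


Separate: dy/y² = 77x/(1+x²) dx.
Integrate LHS: ∫ dy/y² = -1/y.
Integrate RHS via u = 1+x²: (77/2)ln(1+x²) + C.
Result: -1/y = (77/2)ln(1+x²) + C.


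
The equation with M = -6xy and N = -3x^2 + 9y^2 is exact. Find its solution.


Check exactness: ∂M/∂y = -6x and ∂N/∂x = -6x; equal, so the equation is exact.
Integrate M with respect to x (treating y as constant): ∫M dx = -3x^2y + h(y).
Differentiate w.r.t. y and set equal to N: the x-dependent terms already match, leaving h'(y) = 9y^2. Integrate: h(y) = 3y^3.
So F(x,y) = -3x^2y + 3y^3.
General solution: -3x^2y + 3y^3 = C.


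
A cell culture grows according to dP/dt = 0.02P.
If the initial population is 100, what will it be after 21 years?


The ODE dP/dt = 0.02P has solution P(t) = P(0)e^(0.02t).
Substitute P(0) = 100 and t = 21: P(21) = 100 e^(0.42) ≈ 152.


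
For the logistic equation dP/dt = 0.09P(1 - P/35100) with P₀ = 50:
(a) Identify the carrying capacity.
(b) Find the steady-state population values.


Logistic ODE dP/dt = 0.09P(1 - P/35100) has equilibria where dP/dt = 0, i.e. P = 0 or P = 35100.
The coefficient (1 - P/K) = 0 when P = K, identifying K = 35100 as the carrying capacity.
(a) K = 35100; (b) equilibria P = 0 and P = 35100.


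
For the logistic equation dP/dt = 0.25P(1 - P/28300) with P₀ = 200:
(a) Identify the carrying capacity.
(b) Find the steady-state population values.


Logistic ODE dP/dt = 0.25P(1 - P/28300) has equilibria where dP/dt = 0, i.e. P = 0 or P = 28300.
The coefficient (1 - P/K) = 0 when P = K, identifying K = 28300 as the carrying capacity.
(a) K = 28300; (b) equilibria P = 0 and P = 28300.


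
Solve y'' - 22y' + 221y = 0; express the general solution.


Characteristic equation: r² - 22r + 221 = 0.
Discriminant is negative; roots r = 11 ± 10i (complex conjugate pair).
General solution uses e^(α x)(C₁ cos(β x) + C₂ sin(β x)): y = e^(11x)(C₁cos(10x) + C₂sin(10x)).


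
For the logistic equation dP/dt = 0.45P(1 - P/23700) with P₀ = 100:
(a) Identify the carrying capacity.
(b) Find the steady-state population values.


Logistic ODE dP/dt = 0.45P(1 - P/23700) has equilibria where dP/dt = 0, i.e. P = 0 or P = 23700.
The coefficient (1 - P/K) = 0 when P = K, identifying K = 23700 as the carrying capacity.
(a) K = 23700; (b) equilibria P = 0 and P = 23700.


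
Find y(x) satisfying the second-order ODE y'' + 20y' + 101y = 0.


Characteristic equation: r² + 20r + 101 = 0.
Discriminant is negative; roots r = -10 ± 1i (complex conjugate pair).
General solution uses e^(α x)(C₁ cos(β x) + C₂ sin(β x)): y = e^(-10x)(C₁cos(x) + C₂sin(x)).


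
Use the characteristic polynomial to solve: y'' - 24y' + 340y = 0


Characteristic equation: r² - 24r + 340 = 0.
Discriminant is negative; roots r = 12 ± 14i (complex conjugate pair).
General solution uses e^(α x)(C₁ cos(β x) + C₂ sin(β x)): y = e^(12x)(C₁cos(14x) + C₂sin(14x)).


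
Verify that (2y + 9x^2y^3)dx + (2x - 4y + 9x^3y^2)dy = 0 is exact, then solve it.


Check exactness: ∂M/∂y = 2 + 27x^2y^2 and ∂N/∂x = 2 + 27x^2y^2; equal, so the equation is exact.
Integrate M with respect to x (treating y as constant): ∫M dx = 2xy + 3x^3y^3 + h(y).
Differentiate w.r.t. y and set equal to N: the x-dependent terms already match, leaving h'(y) = -4y. Integrate: h(y) = -2y^2.
So F(x,y) = 2xy - 2y^2 + 3x^3y^3.
General solution: 2xy - 2y^2 + 3x^3y^3 = C.


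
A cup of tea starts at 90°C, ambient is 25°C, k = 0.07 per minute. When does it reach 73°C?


From T(t) = T_a + (T₀ - T_a)e^(-kt), set T(t) = 73:
(73 - 25) / (90 - 25) = e^(-0.07t), so t = -ln(0.738)/0.07 ≈ 4.3 minutes.


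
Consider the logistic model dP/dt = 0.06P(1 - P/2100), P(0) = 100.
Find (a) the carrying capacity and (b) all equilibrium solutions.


Logistic ODE dP/dt = 0.06P(1 - P/2100) has equilibria where dP/dt = 0, i.e. P = 0 or P = 2100.
The coefficient (1 - P/K) = 0 when P = K, identifying K = 2100 as the carrying capacity.
(a) K = 2100; (b) equilibria P = 0 and P = 2100.


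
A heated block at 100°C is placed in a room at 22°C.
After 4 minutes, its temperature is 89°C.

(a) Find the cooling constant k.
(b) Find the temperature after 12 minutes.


Newton's law: T(t) = T_a + (T₀ - T_a)e^(-kt).
(a) Use T(4) = 89: (89 - 22)/(100 - 22) = e^(-k·4), so k = -ln(0.859)/4 ≈ 0.0380.
(b) Apply k to t = 12: T(12) = 22 + (78)e^(-0.456) ≈ 71.4°C.


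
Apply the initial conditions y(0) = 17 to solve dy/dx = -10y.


General solution of y' = -10y is y = Ce^(-10x).
Apply y(0) = 17: C = 17.
Particular solution: y = 17e^(-10x).


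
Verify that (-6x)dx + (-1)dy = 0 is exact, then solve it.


Check exactness: ∂M/∂y = 0 and ∂N/∂x = 0; equal, so the equation is exact.
Integrate M with respect to x (treating y as constant): ∫M dx = -3x^2 + h(y).
Differentiate w.r.t. y and set equal to N: the x-dependent terms already match, leaving h'(y) = -1. Integrate: h(y) = -y.
So F(x,y) = -y - 3x^2.
General solution: -y - 3x^2 = C.


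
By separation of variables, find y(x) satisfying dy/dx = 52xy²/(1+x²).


Separate: dy/y² = 52x/(1+x²) dx.
Integrate LHS: ∫ dy/y² = -1/y.
Integrate RHS via u = 1+x²: 26ln(1+x²) + C.
Result: -1/y = 26ln(1+x²) + C.


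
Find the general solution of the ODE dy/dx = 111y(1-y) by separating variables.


Separate: dy/[y(1-y)] = 111 dx.
Partial fractions: 1/[y(1-y)] = 1/y + 1/(1-y).
Integrate: ln|y/(1-y)| = 111x + C₀.
Solve for y: y = 1/(1 + Ce^(-111x)).


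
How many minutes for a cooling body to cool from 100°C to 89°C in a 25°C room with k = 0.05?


From T(t) = T_a + (T₀ - T_a)e^(-kt), set T(t) = 89:
(89 - 25) / (100 - 25) = e^(-0.05t), so t = -ln(0.853)/0.05 ≈ 3.2 minutes.


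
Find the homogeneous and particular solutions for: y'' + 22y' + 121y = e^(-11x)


Characteristic polynomial (r + 11)² = 0; repeated root r = -11.
y_h = (C₁ + C₂x)e^(-11x). Forcing matches the repeated root (resonance), so try y_p = Ax² e^(-11x).
Substitute and solve for A: 2A = 1, so A = 1/2.
General solution: y = (C₁ + C₂x + (1/2)x²)e^(-11x).


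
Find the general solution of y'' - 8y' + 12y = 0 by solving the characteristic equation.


Characteristic equation: r² - 8r + 12 = 0.
Factor: (r - 6)(r - 2) = 0 ⇒ r = 6, 2 (distinct real).
General solution: y = C₁e^(6x) + C₂e^(2x).


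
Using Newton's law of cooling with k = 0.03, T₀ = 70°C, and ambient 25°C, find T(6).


Newton's law: dT/dt = -k(T - T_a) has solution T(t) = T_a + (T₀ - T_a)e^(-kt).
Plug in T_a = 25, T₀ = 70, k = 0.03, t = 6: T(6) = 25 + (45)e^(-0.18) ≈ 62.6°C.


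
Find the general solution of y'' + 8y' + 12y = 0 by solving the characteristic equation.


Characteristic equation: r² + 8r + 12 = 0.
Factor: (r + 2)(r + 6) = 0 ⇒ r = -2, -6 (distinct real).
General solution: y = C₁e^(-2x) + C₂e^(-6x).


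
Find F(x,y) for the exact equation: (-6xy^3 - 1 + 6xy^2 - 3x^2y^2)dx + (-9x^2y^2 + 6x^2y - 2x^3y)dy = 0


Check exactness: ∂M/∂y = -18xy^2 + 12xy - 6x^2y and ∂N/∂x = -18xy^2 + 12xy - 6x^2y; equal, so the equation is exact.
Integrate M with respect to x (treating y as constant): ∫M dx = -3x^2y^3 - x + 3x^2y^2 - x^3y^2 + h(y).
Differentiate w.r.t. y and set equal to N: all terms match, so h'(y) = 0 and h is a constant absorbed into C.
General solution: -3x^2y^3 - x + 3x^2y^2 - x^3y^2 = C.


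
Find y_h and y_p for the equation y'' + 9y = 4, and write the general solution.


Homogeneous part: r² + 9 = 0 ⇒ r = ±3i, so y_h = C₁cos(3x) + C₂sin(3x).
Try constant y_p = A; plug in: 9A = 4 ⇒ A = 4/9.
General solution: y = C₁cos(3x) + C₂sin(3x) + 4/9.


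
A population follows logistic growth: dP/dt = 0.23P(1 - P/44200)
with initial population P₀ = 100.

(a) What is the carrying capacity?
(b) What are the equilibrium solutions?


Logistic ODE dP/dt = 0.23P(1 - P/44200) has equilibria where dP/dt = 0, i.e. P = 0 or P = 44200.
The coefficient (1 - P/K) = 0 when P = K, identifying K = 44200 as the carrying capacity.
(a) K = 44200; (b) equilibria P = 0 and P = 44200.


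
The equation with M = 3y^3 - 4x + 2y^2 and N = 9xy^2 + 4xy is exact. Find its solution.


Check exactness: ∂M/∂y = 9y^2 + 4y and ∂N/∂x = 9y^2 + 4y; equal, so the equation is exact.
Integrate M with respect to x (treating y as constant): ∫M dx = 3xy^3 - 2x^2 + 2xy^2 + h(y).
Differentiate w.r.t. y and set equal to N: all terms match, so h'(y) = 0 and h is a constant absorbed into C.
General solution: 3xy^3 - 2x^2 + 2xy^2 = C.


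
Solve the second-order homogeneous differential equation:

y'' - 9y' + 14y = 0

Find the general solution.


Characteristic equation: r² - 9r + 14 = 0.
Factor: (r - 7)(r - 2) = 0 ⇒ r = 7, 2 (distinct real).
General solution: y = C₁e^(7x) + C₂e^(2x).


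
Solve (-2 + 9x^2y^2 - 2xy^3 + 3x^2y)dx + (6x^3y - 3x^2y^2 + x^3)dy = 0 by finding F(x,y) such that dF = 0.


Check exactness: ∂M/∂y = 18x^2y - 6xy^2 + 3x^2 and ∂N/∂x = 18x^2y - 6xy^2 + 3x^2; equal, so the equation is exact.
Integrate M with respect to x (treating y as constant): ∫M dx = -2x + 3x^3y^2 - x^2y^3 + x^3y + h(y).
Differentiate w.r.t. y and set equal to N: all terms match, so h'(y) = 0 and h is a constant absorbed into C.
General solution: -2x + 3x^3y^2 - x^2y^3 + x^3y = C.


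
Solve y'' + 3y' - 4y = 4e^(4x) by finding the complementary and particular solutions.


Characteristic roots of r² + 3r - 4 = 0 are 1, -4.
y_h = C₁e^(x) + C₂e^(-4x).
Forcing exponent 4 is not a characteristic root; try y_p = Ae^(4x).
Substitute: A·(16 + (3)·4 + (-4)) = A·24 = 4, so A = 1/6.
General solution: y = C₁e^(x) + C₂e^(-4x) + (1/6)e^(4x).


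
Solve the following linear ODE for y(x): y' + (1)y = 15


P(x) = 1, Q(x) = 15; integrating factor μ = e^(x).
(μ y)' = 15e^(x) ⇒ μ y = 15e^(x) + C.
Divide by μ: y = 15 + Ce^(-x).


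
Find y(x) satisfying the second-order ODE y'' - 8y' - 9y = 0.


Characteristic equation: r² - 8r - 9 = 0.
Factor: (r - 9)(r + 1) = 0 ⇒ r = 9, -1 (distinct real).
General solution: y = C₁e^(9x) + C₂e^(-x).


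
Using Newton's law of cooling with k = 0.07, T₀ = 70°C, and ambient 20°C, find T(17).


Newton's law: dT/dt = -k(T - T_a) has solution T(t) = T_a + (T₀ - T_a)e^(-kt).
Plug in T_a = 20, T₀ = 70, k = 0.07, t = 17: T(17) = 20 + (50)e^(-1.19) ≈ 35.2°C.


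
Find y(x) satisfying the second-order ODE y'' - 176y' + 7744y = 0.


Characteristic equation: r² - 176r + 7744 = 0, i.e. (r - 88)² = 0.
Repeated root r = 88; include an x factor for the second linearly independent solution.
General solution: y = (C₁ + C₂x)e^(88x).


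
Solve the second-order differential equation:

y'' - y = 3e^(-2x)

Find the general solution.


Characteristic roots of r² - 1 = 0 are -1, 1.
y_h = C₁e^(-x) + C₂e^(x).
Forcing exponent -2 is not a characteristic root; try y_p = Ae^(-2x).
Substitute: A·(4 + (0)·-2 + (-1)) = A·3 = 3, so A = 1.
General solution: y = C₁e^(-x) + C₂e^(x) + e^(-2x).


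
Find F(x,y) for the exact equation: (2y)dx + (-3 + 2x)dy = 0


Check exactness: ∂M/∂y = 2 and ∂N/∂x = 2; equal, so the equation is exact.
Integrate M with respect to x (treating y as constant): ∫M dx = 2xy + h(y).
Differentiate w.r.t. y and set equal to N: the x-dependent terms already match, leaving h'(y) = -3. Integrate: h(y) = -3y.
So F(x,y) = -3y + 2xy.
General solution: -3y + 2xy = C.


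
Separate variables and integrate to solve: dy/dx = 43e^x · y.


Separate variables: dy/y = 43e^x dx.
Integrate: ln|y| = 43e^x + C₀.
Exponentiate: y = Ce^(43e^x).


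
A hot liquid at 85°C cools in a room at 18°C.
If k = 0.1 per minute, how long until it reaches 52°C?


From T(t) = T_a + (T₀ - T_a)e^(-kt), set T(t) = 52:
(52 - 18) / (85 - 18) = e^(-0.1t), so t = -ln(0.507)/0.1 ≈ 6.8 minutes.


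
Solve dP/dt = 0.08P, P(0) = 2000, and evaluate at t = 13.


The ODE dP/dt = 0.08P has solution P(t) = P(0)e^(0.08t).
Substitute P(0) = 2000 and t = 13: P(13) = 2000 e^(1.04) ≈ 5658.


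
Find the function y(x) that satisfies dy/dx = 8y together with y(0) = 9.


General solution of y' = 8y is y = Ce^(8x).
Apply y(0) = 9: C = 9.
Particular solution: y = 9e^(8x).


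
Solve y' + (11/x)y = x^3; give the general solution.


P(x) = 11/x ⇒ μ = x^11.
(x^11 y)' = x^14 ⇒ x^11 y = x^15/(15) + C.
Solve for y: y = (1/15)x^4 + C/x^11.


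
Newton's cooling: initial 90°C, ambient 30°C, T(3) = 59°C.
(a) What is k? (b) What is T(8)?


Newton's law: T(t) = T_a + (T₀ - T_a)e^(-kt).
(a) Use T(3) = 59: (59 - 30)/(90 - 30) = e^(-k·3), so k = -ln(0.483)/3 ≈ 0.2423.
(b) Apply k to t = 8: T(8) = 30 + (60)e^(-1.939) ≈ 38.6°C.


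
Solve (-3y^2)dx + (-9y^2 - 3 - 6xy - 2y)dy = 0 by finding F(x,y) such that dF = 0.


Check exactness: ∂M/∂y = -6y and ∂N/∂x = -6y; equal, so the equation is exact.
Integrate M with respect to x (treating y as constant): ∫M dx = -3xy^2 + h(y).
Differentiate w.r.t. y and set equal to N: the x-dependent terms already match, leaving h'(y) = -9y^2 - 3 - 2y. Integrate: h(y) = -3y^3 - 3y - y^2.
So F(x,y) = -3y^3 - 3y - 3xy^2 - y^2.
General solution: -3y^3 - 3y - 3xy^2 - y^2 = C.


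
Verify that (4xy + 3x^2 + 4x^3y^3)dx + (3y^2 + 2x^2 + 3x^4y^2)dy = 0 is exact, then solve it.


Check exactness: ∂M/∂y = 4x + 12x^3y^2 and ∂N/∂x = 4x + 12x^3y^2; equal, so the equation is exact.
Integrate M with respect to x (treating y as constant): ∫M dx = 2x^2y + x^3 + x^4y^3 + h(y).
Differentiate w.r.t. y and set equal to N: the x-dependent terms already match, leaving h'(y) = 3y^2. Integrate: h(y) = y^3.
So F(x,y) = y^3 + 2x^2y + x^3 + x^4y^3.
General solution: y^3 + 2x^2y + x^3 + x^4y^3 = C.


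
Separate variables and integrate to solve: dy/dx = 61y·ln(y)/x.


Separate: dy/[y ln(y)] = 61 dx/x.
Substitute u = ln(y): du/u = 61 dx/x.
Integrate: ln|ln(y)| = 61ln|x| + C₀, hence ln(y) = C·x^61.


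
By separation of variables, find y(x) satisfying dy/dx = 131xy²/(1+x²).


Separate: dy/y² = 131x/(1+x²) dx.
Integrate LHS: ∫ dy/y² = -1/y.
Integrate RHS via u = 1+x²: (131/2)ln(1+x²) + C.
Result: -1/y = (131/2)ln(1+x²) + C.


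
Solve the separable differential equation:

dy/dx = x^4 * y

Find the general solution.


Separate variables: dy/y = x^4 dx.
Integrate: ln|y| = (1/5)x^5 + C₀.
Exponentiate: y = Ce^((1/5)x^5).


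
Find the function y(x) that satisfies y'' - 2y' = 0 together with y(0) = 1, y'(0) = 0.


Characteristic roots of r² - 2r = 0 are 2, 0.
General solution y = c₁ e^(2x) + c₂.
Apply y(0) = 1: c₁ + c₂ = 1. Apply y'(0) = 0: 2 c₁ + 0 c₂ = 0.
Solve: c₁ = 0, c₂ = 1.
Particular solution: y = 0e^(2x) + 1.


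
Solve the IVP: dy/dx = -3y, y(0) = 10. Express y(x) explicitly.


General solution of y' = -3y is y = Ce^(-3x).
Apply y(0) = 10: C = 10.
Particular solution: y = 10e^(-3x).


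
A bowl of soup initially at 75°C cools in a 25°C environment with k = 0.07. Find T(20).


Newton's law: dT/dt = -k(T - T_a) has solution T(t) = T_a + (T₀ - T_a)e^(-kt).
Plug in T_a = 25, T₀ = 75, k = 0.07, t = 20: T(20) = 25 + (50)e^(-1.40) ≈ 37.3°C.


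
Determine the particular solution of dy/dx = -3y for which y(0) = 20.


General solution of y' = -3y is y = Ce^(-3x).
Apply y(0) = 20: C = 20.
Particular solution: y = 20e^(-3x).


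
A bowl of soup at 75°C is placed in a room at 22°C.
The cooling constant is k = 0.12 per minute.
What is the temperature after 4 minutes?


Newton's law: dT/dt = -k(T - T_a) has solution T(t) = T_a + (T₀ - T_a)e^(-kt).
Plug in T_a = 22, T₀ = 75, k = 0.12, t = 4: T(4) = 22 + (53)e^(-0.48) ≈ 54.8°C.


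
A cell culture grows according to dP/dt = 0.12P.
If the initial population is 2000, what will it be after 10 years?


The ODE dP/dt = 0.12P has solution P(t) = P(0)e^(0.12t).
Substitute P(0) = 2000 and t = 10: P(10) = 2000 e^(1.20) ≈ 6640.


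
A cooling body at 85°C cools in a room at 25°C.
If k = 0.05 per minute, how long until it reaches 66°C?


From T(t) = T_a + (T₀ - T_a)e^(-kt), set T(t) = 66:
(66 - 25) / (85 - 25) = e^(-0.05t), so t = -ln(0.683)/0.05 ≈ 7.6 minutes.


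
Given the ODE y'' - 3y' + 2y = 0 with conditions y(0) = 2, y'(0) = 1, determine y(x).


Characteristic roots of r² - 3r + 2 = 0 are 1, 2.
General solution y = c₁ e^(x) + c₂ e^(2x).
Apply y(0) = 2: c₁ + c₂ = 2. Apply y'(0) = 1: 1 c₁ + 2 c₂ = 1.
Solve: c₁ = 3, c₂ = -1.
Particular solution: y = 3e^(x) - e^(2x).


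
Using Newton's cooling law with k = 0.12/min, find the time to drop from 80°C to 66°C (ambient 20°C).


From T(t) = T_a + (T₀ - T_a)e^(-kt), set T(t) = 66:
(66 - 20) / (80 - 20) = e^(-0.12t), so t = -ln(0.767)/0.12 ≈ 2.2 minutes.


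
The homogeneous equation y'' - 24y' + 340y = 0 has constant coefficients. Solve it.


Characteristic equation: r² - 24r + 340 = 0.
Discriminant is negative; roots r = 12 ± 14i (complex conjugate pair).
General solution uses e^(α x)(C₁ cos(β x) + C₂ sin(β x)): y = e^(12x)(C₁cos(14x) + C₂sin(14x)).


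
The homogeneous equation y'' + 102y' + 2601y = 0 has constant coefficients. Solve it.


Characteristic equation: r² + 102r + 2601 = 0, i.e. (r + 51)² = 0.
Repeated root r = -51; include an x factor for the second linearly independent solution.
General solution: y = (C₁ + C₂x)e^(-51x).


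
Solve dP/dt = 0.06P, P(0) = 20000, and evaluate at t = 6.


The ODE dP/dt = 0.06P has solution P(t) = P(0)e^(0.06t).
Substitute P(0) = 20000 and t = 6: P(6) = 20000 e^(0.36) ≈ 28667.


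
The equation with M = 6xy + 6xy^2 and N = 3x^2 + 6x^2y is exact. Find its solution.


Check exactness: ∂M/∂y = 6x + 12xy and ∂N/∂x = 6x + 12xy; equal, so the equation is exact.
Integrate M with respect to x (treating y as constant): ∫M dx = 3x^2y + 3x^2y^2 + h(y).
Differentiate w.r.t. y and set equal to N: all terms match, so h'(y) = 0 and h is a constant absorbed into C.
General solution: 3x^2y + 3x^2y^2 = C.


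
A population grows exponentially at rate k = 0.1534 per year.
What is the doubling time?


Exponential growth: P(t) = P₀ e^(0.1534t). Set P(t)/P₀ = 2: e^(0.1534t) = 2.
Solve: t = ln(2)/0.1534 ≈ 4.52 years.


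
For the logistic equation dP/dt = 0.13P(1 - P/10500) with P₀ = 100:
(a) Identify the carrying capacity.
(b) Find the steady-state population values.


Logistic ODE dP/dt = 0.13P(1 - P/10500) has equilibria where dP/dt = 0, i.e. P = 0 or P = 10500.
The coefficient (1 - P/K) = 0 when P = K, identifying K = 10500 as the carrying capacity.
(a) K = 10500; (b) equilibria P = 0 and P = 10500.


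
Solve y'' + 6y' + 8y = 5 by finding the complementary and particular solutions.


Characteristic roots of r² + 6r + 8 = 0 are -2, -4.
y_h = C₁e^(-2x) + C₂e^(-4x).
Constant forcing; try y_p = A. Then 8A = 5 ⇒ A = 5/8.
General solution: y = C₁e^(-2x) + C₂e^(-4x) + 5/8.


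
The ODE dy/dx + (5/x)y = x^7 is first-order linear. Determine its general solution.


P(x) = 5/x ⇒ μ = x^5.
(x^5 y)' = x^12 ⇒ x^5 y = x^13/(13) + C.
Solve for y: y = (1/13)x^8 + C/x^5.


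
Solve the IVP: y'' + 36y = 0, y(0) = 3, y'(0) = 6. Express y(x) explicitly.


Characteristic roots of r² + 36 = 0 are ±6i, so y = C₁cos(6x) + C₂sin(6x).
Apply y(0) = 3: C₁ = 3. Differentiate and apply y'(0) = 6: 6·C₂ = 6, so C₂ = 1.
Particular solution: y = 3cos(6x) + sin(6x).


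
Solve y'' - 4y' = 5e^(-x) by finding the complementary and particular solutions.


Characteristic roots of r² - 4r = 0 are 0, 4.
y_h = C₁ + C₂e^(4x).
Forcing exponent -1 is not a characteristic root; try y_p = Ae^(-x).
Substitute: A·(1 + (-4)·-1 + (0)) = A·5 = 5, so A = 1.
General solution: y = C₁ + C₂e^(4x) + e^(-x).


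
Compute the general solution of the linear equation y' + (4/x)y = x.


P(x) = 4/x ⇒ μ = x^4.
(x^4 y)' = x^5 ⇒ x^4 y = x^6/(6) + C.
Solve for y: y = (1/6)x^2 + C/x^4.


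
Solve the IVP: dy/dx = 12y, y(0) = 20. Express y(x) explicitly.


General solution of y' = 12y is y = Ce^(12x).
Apply y(0) = 20: C = 20.
Particular solution: y = 20e^(12x).


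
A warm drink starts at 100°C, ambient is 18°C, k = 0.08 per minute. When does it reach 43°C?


From T(t) = T_a + (T₀ - T_a)e^(-kt), set T(t) = 43:
(43 - 18) / (100 - 18) = e^(-0.08t), so t = -ln(0.305)/0.08 ≈ 14.8 minutes.


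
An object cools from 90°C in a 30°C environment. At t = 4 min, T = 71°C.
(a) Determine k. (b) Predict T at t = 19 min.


Newton's law: T(t) = T_a + (T₀ - T_a)e^(-kt).
(a) Use T(4) = 71: (71 - 30)/(90 - 30) = e^(-k·4), so k = -ln(0.683)/4 ≈ 0.0952.
(b) Apply k to t = 19: T(19) = 30 + (60)e^(-1.809) ≈ 39.8°C.


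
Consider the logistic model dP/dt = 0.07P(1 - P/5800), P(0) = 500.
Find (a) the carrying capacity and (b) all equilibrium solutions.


Logistic ODE dP/dt = 0.07P(1 - P/5800) has equilibria where dP/dt = 0, i.e. P = 0 or P = 5800.
The coefficient (1 - P/K) = 0 when P = K, identifying K = 5800 as the carrying capacity.
(a) K = 5800; (b) equilibria P = 0 and P = 5800.


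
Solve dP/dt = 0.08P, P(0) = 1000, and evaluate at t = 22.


The ODE dP/dt = 0.08P has solution P(t) = P(0)e^(0.08t).
Substitute P(0) = 1000 and t = 22: P(22) = 1000 e^(1.76) ≈ 5812.


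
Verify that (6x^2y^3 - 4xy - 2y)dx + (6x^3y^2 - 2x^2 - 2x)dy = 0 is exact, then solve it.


Check exactness: ∂M/∂y = 18x^2y^2 - 4x - 2 and ∂N/∂x = 18x^2y^2 - 4x - 2; equal, so the equation is exact.
Integrate M with respect to x (treating y as constant): ∫M dx = 2x^3y^3 - 2x^2y - 2xy + h(y).
Differentiate w.r.t. y and set equal to N: all terms match, so h'(y) = 0 and h is a constant absorbed into C.
General solution: 2x^3y^3 - 2x^2y - 2xy = C.


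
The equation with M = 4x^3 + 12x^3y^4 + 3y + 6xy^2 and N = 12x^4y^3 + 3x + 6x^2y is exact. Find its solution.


Check exactness: ∂M/∂y = 48x^3y^3 + 3 + 12xy and ∂N/∂x = 48x^3y^3 + 3 + 12xy; equal, so the equation is exact.
Integrate M with respect to x (treating y as constant): ∫M dx = x^4 + 3x^4y^4 + 3xy + 3x^2y^2 + h(y).
Differentiate w.r.t. y and set equal to N: all terms match, so h'(y) = 0 and h is a constant absorbed into C.
General solution: x^4 + 3x^4y^4 + 3xy + 3x^2y^2 = C.


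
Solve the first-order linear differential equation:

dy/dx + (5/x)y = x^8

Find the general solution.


P(x) = 5/x ⇒ μ = x^5.
(x^5 y)' = x^13 ⇒ x^5 y = x^14/(14) + C.
Solve for y: y = (1/14)x^9 + C/x^5.


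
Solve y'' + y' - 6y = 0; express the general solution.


Characteristic equation: r² + r - 6 = 0.
Factor: (r + 3)(r - 2) = 0 ⇒ r = -3, 2 (distinct real).
General solution: y = C₁e^(-3x) + C₂e^(2x).


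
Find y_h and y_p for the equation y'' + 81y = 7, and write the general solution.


Homogeneous part: r² + 81 = 0 ⇒ r = ±9i, so y_h = C₁cos(9x) + C₂sin(9x).
Try constant y_p = A; plug in: 81A = 7 ⇒ A = 7/81.
General solution: y = C₁cos(9x) + C₂sin(9x) + 7/81.


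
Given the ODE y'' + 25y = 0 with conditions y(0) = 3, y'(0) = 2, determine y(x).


Characteristic roots of r² + 25 = 0 are ±5i, so y = C₁cos(5x) + C₂sin(5x).
Apply y(0) = 3: C₁ = 3. Differentiate and apply y'(0) = 2: 5·C₂ = 2, so C₂ = 2/5.
Particular solution: y = 3cos(5x) + (2/5)sin(5x).


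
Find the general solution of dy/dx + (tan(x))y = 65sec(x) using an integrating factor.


P(x) = tan(x) ⇒ μ = e^(∫tan(x)dx) = sec(x).
(sec(x) y)' = 65sec²(x) ⇒ sec(x) y = 65tan(x) + C.
Multiply by cos(x): y = 65sin(x) + C·cos(x).


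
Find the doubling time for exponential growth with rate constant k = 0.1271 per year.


Exponential growth: P(t) = P₀ e^(0.1271t). Set P(t)/P₀ = 2: e^(0.1271t) = 2.
Solve: t = ln(2)/0.1271 ≈ 5.45 years.


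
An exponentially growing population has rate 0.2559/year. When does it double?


Exponential growth: P(t) = P₀ e^(0.2559t). Set P(t)/P₀ = 2: e^(0.2559t) = 2.
Solve: t = ln(2)/0.2559 ≈ 2.71 years.


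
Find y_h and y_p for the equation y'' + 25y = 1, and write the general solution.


Homogeneous part: r² + 25 = 0 ⇒ r = ±5i, so y_h = C₁cos(5x) + C₂sin(5x).
Try constant y_p = A; plug in: 25A = 1 ⇒ A = 1/25.
General solution: y = C₁cos(5x) + C₂sin(5x) + 1/25.


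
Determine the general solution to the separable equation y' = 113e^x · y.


Separate variables: dy/y = 113e^x dx.
Integrate: ln|y| = 113e^x + C₀.
Exponentiate: y = Ce^(113e^x).


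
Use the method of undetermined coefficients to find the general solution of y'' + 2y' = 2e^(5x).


Characteristic roots of r² + 2r = 0 are -2, 0.
y_h = C₁e^(-2x) + C₂.
Forcing exponent 5 is not a characteristic root; try y_p = Ae^(5x).
Substitute: A·(25 + (2)·5 + (0)) = A·35 = 2, so A = 2/35.
General solution: y = C₁e^(-2x) + C₂ + (2/35)e^(5x).


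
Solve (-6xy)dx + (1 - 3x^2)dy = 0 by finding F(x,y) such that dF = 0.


Check exactness: ∂M/∂y = -6x and ∂N/∂x = -6x; equal, so the equation is exact.
Integrate M with respect to x (treating y as constant): ∫M dx = -3x^2y + h(y).
Differentiate w.r.t. y and set equal to N: the x-dependent terms already match, leaving h'(y) = 1. Integrate: h(y) = y.
So F(x,y) = y - 3x^2y.
General solution: y - 3x^2y = C.


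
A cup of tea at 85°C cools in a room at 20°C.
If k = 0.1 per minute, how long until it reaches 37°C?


From T(t) = T_a + (T₀ - T_a)e^(-kt), set T(t) = 37:
(37 - 20) / (85 - 20) = e^(-0.1t), so t = -ln(0.262)/0.1 ≈ 13.4 minutes.


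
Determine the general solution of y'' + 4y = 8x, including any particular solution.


Homogeneous: r² + 4 = 0 ⇒ r = ±2i, y_h = C₁cos(2x) + C₂sin(2x).
Polynomial forcing; try y_p = Ax + B. Then y_p'' + 4 y_p = 4(Ax + B) = 8x, so B = 0 and A = 2.
General solution: y = C₁cos(2x) + C₂sin(2x) + 2x.


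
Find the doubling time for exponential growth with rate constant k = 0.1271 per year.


Exponential growth: P(t) = P₀ e^(0.1271t). Set P(t)/P₀ = 2: e^(0.1271t) = 2.
Solve: t = ln(2)/0.1271 ≈ 5.45 years.


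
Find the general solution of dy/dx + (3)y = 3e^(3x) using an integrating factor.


P(x) = 3 ⇒ μ = e^(3x).
(μ y)' = 3e^(6x) ⇒ μ y = (3/6)e^(6x) + C.
Divide by μ: y = (1/2)e^(3x) + Ce^(-3x).


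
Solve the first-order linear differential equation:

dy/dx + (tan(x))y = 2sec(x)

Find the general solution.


P(x) = tan(x) ⇒ μ = e^(∫tan(x)dx) = sec(x).
(sec(x) y)' = 2sec²(x) ⇒ sec(x) y = 2tan(x) + C.
Multiply by cos(x): y = 2sin(x) + C·cos(x).


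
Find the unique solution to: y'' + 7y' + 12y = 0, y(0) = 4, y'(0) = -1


Characteristic roots of r² + 7r + 12 = 0 are -3, -4.
General solution y = c₁ e^(-3x) + c₂ e^(-4x).
Apply y(0) = 4: c₁ + c₂ = 4. Apply y'(0) = -1: -3 c₁ - 4 c₂ = -1.
Solve: c₁ = 15, c₂ = -11.
Particular solution: y = 15e^(-3x) - 11e^(-4x).


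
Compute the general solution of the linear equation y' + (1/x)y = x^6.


P(x) = 1/x ⇒ μ = x^1.
(x^1 y)' = x^1·x^6 = x^7.
Integrate: x^1 y = x^8/(8) + C.
Solve for y: y = (1/8)x^7 + C/x^1.


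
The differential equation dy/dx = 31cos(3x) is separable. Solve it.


g(y) = 1, so integrate directly: y = ∫ 31cos(3x) dx = (31/3)sin(3x) + C.


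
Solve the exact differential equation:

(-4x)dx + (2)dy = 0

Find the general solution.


Check exactness: ∂M/∂y = 0 and ∂N/∂x = 0; equal, so the equation is exact.
Integrate M with respect to x (treating y as constant): ∫M dx = -2x^2 + h(y).
Differentiate w.r.t. y and set equal to N: the x-dependent terms already match, leaving h'(y) = 2. Integrate: h(y) = 2y.
So F(x,y) = -2x^2 + 2y.
General solution: -2x^2 + 2y = C.


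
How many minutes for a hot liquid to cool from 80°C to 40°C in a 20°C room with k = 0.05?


From T(t) = T_a + (T₀ - T_a)e^(-kt), set T(t) = 40:
(40 - 20) / (80 - 20) = e^(-0.05t), so t = -ln(0.333)/0.05 ≈ 22.0 minutes.


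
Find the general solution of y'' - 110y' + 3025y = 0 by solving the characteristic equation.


Characteristic equation: r² - 110r + 3025 = 0, i.e. (r - 55)² = 0.
Repeated root r = 55; include an x factor for the second linearly independent solution.
General solution: y = (C₁ + C₂x)e^(55x).


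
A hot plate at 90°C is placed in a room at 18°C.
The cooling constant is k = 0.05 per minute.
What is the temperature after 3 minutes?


Newton's law: dT/dt = -k(T - T_a) has solution T(t) = T_a + (T₀ - T_a)e^(-kt).
Plug in T_a = 18, T₀ = 90, k = 0.05, t = 3: T(3) = 18 + (72)e^(-0.15) ≈ 80.0°C.


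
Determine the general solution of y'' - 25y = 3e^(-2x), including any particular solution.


Characteristic roots of r² - 25 = 0 are -5, 5.
y_h = C₁e^(-5x) + C₂e^(5x).
Forcing exponent -2 is not a characteristic root; try y_p = Ae^(-2x).
Substitute: A·(4 + (0)·-2 + (-25)) = A·-21 = 3, so A = -1/7.
General solution: y = C₁e^(-5x) + C₂e^(5x) - (1/7)e^(-2x).


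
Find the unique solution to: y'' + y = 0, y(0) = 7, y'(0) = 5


Characteristic roots of r² + 1 = 0 are ±1i, so y = C₁cos(x) + C₂sin(x).
Apply y(0) = 7: C₁ = 7. Differentiate and apply y'(0) = 5: 1·C₂ = 5, so C₂ = 5.
Particular solution: y = 7cos(x) + 5sin(x).


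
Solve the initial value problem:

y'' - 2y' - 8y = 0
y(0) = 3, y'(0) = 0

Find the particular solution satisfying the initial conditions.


Characteristic roots of r² - 2r - 8 = 0 are 4, -2.
General solution y = c₁ e^(4x) + c₂ e^(-2x).
Apply y(0) = 3: c₁ + c₂ = 3. Apply y'(0) = 0: 4 c₁ - 2 c₂ = 0.
Solve: c₁ = 1, c₂ = 2.
Particular solution: y = e^(4x) + 2e^(-2x).


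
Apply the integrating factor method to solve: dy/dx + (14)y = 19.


P(x) = 14, Q(x) = 19; integrating factor μ = e^(14x).
(μ y)' = 19e^(14x) ⇒ μ y = (19/14)e^(14x) + C.
Divide by μ: y = 19/14 + Ce^(-14x).


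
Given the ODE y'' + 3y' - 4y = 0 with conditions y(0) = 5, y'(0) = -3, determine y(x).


Characteristic roots of r² + 3r - 4 = 0 are 1, -4.
General solution y = c₁ e^(x) + c₂ e^(-4x).
Apply y(0) = 5: c₁ + c₂ = 5. Apply y'(0) = -3: 1 c₁ - 4 c₂ = -3.
Solve: c₁ = 17/5, c₂ = 8/5.
Particular solution: y = (17/5)e^(x) + (8/5)e^(-4x).


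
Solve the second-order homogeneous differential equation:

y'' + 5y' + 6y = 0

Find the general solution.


Characteristic equation: r² + 5r + 6 = 0.
Factor: (r + 2)(r + 3) = 0 ⇒ r = -2, -3 (distinct real).
General solution: y = C₁e^(-2x) + C₂e^(-3x).


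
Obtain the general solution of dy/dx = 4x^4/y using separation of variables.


Separate variables: y dy = 4x^4 dx.
Integrate both sides: y²/2 = (4/5)x^5 + C₀.
Multiply by 2: y² = (8/5)x^5 + C.


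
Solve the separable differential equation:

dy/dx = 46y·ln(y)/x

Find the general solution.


Separate: dy/[y ln(y)] = 46 dx/x.
Substitute u = ln(y): du/u = 46 dx/x.
Integrate: ln|ln(y)| = 46ln|x| + C₀, hence ln(y) = C·x^46.


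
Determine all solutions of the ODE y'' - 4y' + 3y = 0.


Characteristic equation: r² - 4r + 3 = 0.
Factor: (r - 3)(r - 1) = 0 ⇒ r = 3, 1 (distinct real).
General solution: y = C₁e^(3x) + C₂e^(x).


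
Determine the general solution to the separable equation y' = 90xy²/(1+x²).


Separate: dy/y² = 90x/(1+x²) dx.
Integrate LHS: ∫ dy/y² = -1/y.
Integrate RHS via u = 1+x²: 45ln(1+x²) + C.
Result: -1/y = 45ln(1+x²) + C.


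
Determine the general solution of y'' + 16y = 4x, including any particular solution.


Homogeneous: r² + 16 = 0 ⇒ r = ±4i, y_h = C₁cos(4x) + C₂sin(4x).
Polynomial forcing; try y_p = Ax + B. Then y_p'' + 16 y_p = 16(Ax + B) = 4x, so B = 0 and A = 1/4.
General solution: y = C₁cos(4x) + C₂sin(4x) + (1/4)x.


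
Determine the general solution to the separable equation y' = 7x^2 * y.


Separate variables: dy/y = 7x^2 dx.
Integrate: ln|y| = (7/3)x^3 + C₀.
Exponentiate: y = Ce^((7/3)x^3).


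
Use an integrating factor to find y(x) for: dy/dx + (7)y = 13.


P(x) = 7, Q(x) = 13; integrating factor μ = e^(7x).
(μ y)' = 13e^(7x) ⇒ μ y = (13/7)e^(7x) + C.
Divide by μ: y = 13/7 + Ce^(-7x).


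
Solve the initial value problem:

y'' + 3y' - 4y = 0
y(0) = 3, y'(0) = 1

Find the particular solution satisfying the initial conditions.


Characteristic roots of r² + 3r - 4 = 0 are 1, -4.
General solution y = c₁ e^(x) + c₂ e^(-4x).
Apply y(0) = 3: c₁ + c₂ = 3. Apply y'(0) = 1: 1 c₁ - 4 c₂ = 1.
Solve: c₁ = 13/5, c₂ = 2/5.
Particular solution: y = (13/5)e^(x) + (2/5)e^(-4x).


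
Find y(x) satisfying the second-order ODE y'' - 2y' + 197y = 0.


Characteristic equation: r² - 2r + 197 = 0.
Discriminant is negative; roots r = 1 ± 14i (complex conjugate pair).
General solution uses e^(α x)(C₁ cos(β x) + C₂ sin(β x)): y = e^(x)(C₁cos(14x) + C₂sin(14x)).


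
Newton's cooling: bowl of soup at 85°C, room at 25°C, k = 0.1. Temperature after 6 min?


Newton's law: dT/dt = -k(T - T_a) has solution T(t) = T_a + (T₀ - T_a)e^(-kt).
Plug in T_a = 25, T₀ = 85, k = 0.1, t = 6: T(6) = 25 + (60)e^(-0.60) ≈ 57.9°C.


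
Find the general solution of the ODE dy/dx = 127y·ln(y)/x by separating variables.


Separate: dy/[y ln(y)] = 127 dx/x.
Substitute u = ln(y): du/u = 127 dx/x.
Integrate: ln|ln(y)| = 127ln|x| + C₀, hence ln(y) = C·x^127.


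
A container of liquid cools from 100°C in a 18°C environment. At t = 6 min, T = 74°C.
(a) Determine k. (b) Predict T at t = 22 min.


Newton's law: T(t) = T_a + (T₀ - T_a)e^(-kt).
(a) Use T(6) = 74: (74 - 18)/(100 - 18) = e^(-k·6), so k = -ln(0.683)/6 ≈ 0.0636.
(b) Apply k to t = 22: T(22) = 18 + (82)e^(-1.398) ≈ 38.3°C.


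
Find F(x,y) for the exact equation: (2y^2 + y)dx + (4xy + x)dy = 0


Check exactness: ∂M/∂y = 4y + 1 and ∂N/∂x = 4y + 1; equal, so the equation is exact.
Integrate M with respect to x (treating y as constant): ∫M dx = 2xy^2 + xy + h(y).
Differentiate w.r.t. y and set equal to N: all terms match, so h'(y) = 0 and h is a constant absorbed into C.
General solution: 2xy^2 + xy = C.


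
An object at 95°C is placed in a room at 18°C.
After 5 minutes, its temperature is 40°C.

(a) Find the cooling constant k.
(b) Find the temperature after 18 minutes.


Newton's law: T(t) = T_a + (T₀ - T_a)e^(-kt).
(a) Use T(5) = 40: (40 - 18)/(95 - 18) = e^(-k·5), so k = -ln(0.286)/5 ≈ 0.2506.
(b) Apply k to t = 18: T(18) = 18 + (77)e^(-4.510) ≈ 18.8°C.


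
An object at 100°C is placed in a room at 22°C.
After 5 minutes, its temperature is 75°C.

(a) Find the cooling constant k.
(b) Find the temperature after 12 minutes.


Newton's law: T(t) = T_a + (T₀ - T_a)e^(-kt).
(a) Use T(5) = 75: (75 - 22)/(100 - 22) = e^(-k·5), so k = -ln(0.679)/5 ≈ 0.0773.
(b) Apply k to t = 12: T(12) = 22 + (78)e^(-0.927) ≈ 52.9°C.


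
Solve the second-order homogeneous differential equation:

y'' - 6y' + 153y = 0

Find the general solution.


Characteristic equation: r² - 6r + 153 = 0.
Discriminant is negative; roots r = 3 ± 12i (complex conjugate pair).
General solution uses e^(α x)(C₁ cos(β x) + C₂ sin(β x)): y = e^(3x)(C₁cos(12x) + C₂sin(12x)).


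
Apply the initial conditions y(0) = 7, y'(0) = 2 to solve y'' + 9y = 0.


Characteristic roots of r² + 9 = 0 are ±3i, so y = C₁cos(3x) + C₂sin(3x).
Apply y(0) = 7: C₁ = 7. Differentiate and apply y'(0) = 2: 3·C₂ = 2, so C₂ = 2/3.
Particular solution: y = 7cos(3x) + (2/3)sin(3x).


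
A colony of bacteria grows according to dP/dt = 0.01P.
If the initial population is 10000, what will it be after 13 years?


The ODE dP/dt = 0.01P has solution P(t) = P(0)e^(0.01t).
Substitute P(0) = 10000 and t = 13: P(13) = 10000 e^(0.13) ≈ 11388.


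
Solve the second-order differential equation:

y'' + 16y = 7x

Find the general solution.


Homogeneous: r² + 16 = 0 ⇒ r = ±4i, y_h = C₁cos(4x) + C₂sin(4x).
Polynomial forcing; try y_p = Ax + B. Then y_p'' + 16 y_p = 16(Ax + B) = 7x, so B = 0 and A = 7/16.
General solution: y = C₁cos(4x) + C₂sin(4x) + (7/16)x.


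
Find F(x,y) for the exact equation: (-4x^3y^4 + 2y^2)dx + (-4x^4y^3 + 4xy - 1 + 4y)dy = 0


Check exactness: ∂M/∂y = -16x^3y^3 + 4y and ∂N/∂x = -16x^3y^3 + 4y; equal, so the equation is exact.
Integrate M with respect to x (treating y as constant): ∫M dx = -x^4y^4 + 2xy^2 + h(y).
Differentiate w.r.t. y and set equal to N: the x-dependent terms already match, leaving h'(y) = -1 + 4y. Integrate: h(y) = -y + 2y^2.
So F(x,y) = -x^4y^4 + 2xy^2 - y + 2y^2.
General solution: -x^4y^4 + 2xy^2 - y + 2y^2 = C.
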